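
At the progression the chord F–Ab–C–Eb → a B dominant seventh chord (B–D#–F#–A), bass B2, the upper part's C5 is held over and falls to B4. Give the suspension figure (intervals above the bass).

9–8 suspension.

At the second chord the bass is B2. The suspended C5 lies a ninth above the bass; after resolving down by step to B4, the interval above the bass becomes an octave.
Suspension figures are named by those two intervals: 9–8.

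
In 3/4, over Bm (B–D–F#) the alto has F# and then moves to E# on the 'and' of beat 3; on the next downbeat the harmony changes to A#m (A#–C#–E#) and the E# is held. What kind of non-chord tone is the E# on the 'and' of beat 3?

The harmony at that moment is B minor triad (B, D, F#); E# is not a chord tone.
It is approached by step down from F# and then sustained as the same pitch into the next harmony.
Arriving early and becoming a chord tone when the harmony changes — an anticipation.

Anticipation.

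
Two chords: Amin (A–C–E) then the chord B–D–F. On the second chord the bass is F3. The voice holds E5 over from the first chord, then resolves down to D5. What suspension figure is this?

7–6 suspension.

At the second chord the bass is F3. The suspended E5 lies a seventh above the bass; after resolving down by step to D5, the interval above the bass becomes a sixth.
Suspension figures are named by those two intervals: 7–6.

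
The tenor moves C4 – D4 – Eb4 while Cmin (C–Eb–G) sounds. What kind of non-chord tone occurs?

D4 is a passing tone.

The harmony at that moment is C minor triad (C, Eb, G); D4 is not a chord tone.
It is approached by step up from C4 and left by step up to Eb4.
Step in, step out in the same direction — a passing tone.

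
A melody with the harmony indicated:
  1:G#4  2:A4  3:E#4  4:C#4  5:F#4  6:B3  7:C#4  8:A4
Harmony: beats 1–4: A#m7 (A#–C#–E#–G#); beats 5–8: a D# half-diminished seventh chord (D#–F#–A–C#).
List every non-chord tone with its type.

A4 (beat 2) — escape tone; B3 (beat 6) — appoggiatura.

The harmony at that moment is A# minor seventh chord (A#, C#, E#, G#); A4 is not a chord tone.
It is approached by step up from G#4 and left by leap down to E#4.
Step in, leap out — an escape tone.
The harmony at that moment is D# half-diminished seventh chord (D#, F#, A, C#); B3 is not a chord tone.
It is approached by leap down from F#4 and left by step up to C#4.
Leap in, step out — an appoggiatura.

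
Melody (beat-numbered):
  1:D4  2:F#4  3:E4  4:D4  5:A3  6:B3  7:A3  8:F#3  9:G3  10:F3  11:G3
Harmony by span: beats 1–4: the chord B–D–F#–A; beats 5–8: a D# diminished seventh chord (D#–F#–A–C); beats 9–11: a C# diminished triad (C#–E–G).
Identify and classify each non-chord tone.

E4 (beat 3) — passing tone; B3 (beat 6) — neighbor tone; F3 (beat 10) — neighbor tone.

The harmony at that moment is B minor seventh chord (B, D, F#, A); E4 is not a chord tone.
It is approached by step down from F#4 and left by step down to D4.
Step in, step out in the same direction — a passing tone.
The harmony at that moment is D# diminished seventh chord (D#, F#, A, C); B3 is not a chord tone.
It is approached by step up from A3 and left by step down to A3.
Step away and step back to the same note — a neighbor tone (upper neighbor).
The harmony at that moment is C# diminished triad (C#, E, G); F3 is not a chord tone.
It is approached by step down from G3 and left by step up to G3.
Step away and step back to the same note — a neighbor tone (lower neighbor).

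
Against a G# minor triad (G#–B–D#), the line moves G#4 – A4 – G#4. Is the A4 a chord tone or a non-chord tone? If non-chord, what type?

The harmony at that moment is G# minor triad (G#, B, D#); A4 is not a chord tone.
It is approached by step up from G#4 and left by step down to G#4.
Step away and step back to the same note — a neighbor tone (upper neighbor).

Non-chord tone — a neighbor tone.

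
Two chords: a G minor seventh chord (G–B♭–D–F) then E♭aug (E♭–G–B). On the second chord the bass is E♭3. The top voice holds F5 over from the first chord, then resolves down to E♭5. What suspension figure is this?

At the second chord the bass is E♭3. The suspended F5 lies a ninth above the bass; after resolving down by step to E♭5, the interval above the bass becomes an octave.
Suspension figures are named by those two intervals: 9–8.

9–8 suspension.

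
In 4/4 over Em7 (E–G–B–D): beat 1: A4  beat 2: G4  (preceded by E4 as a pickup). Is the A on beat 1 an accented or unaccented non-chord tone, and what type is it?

The harmony at that moment is E minor seventh chord (E, G, B, D); A4 is not a chord tone.
It is approached by leap up from E4 and left by step down to G4.
Leap in, step out — an appoggiatura.
It falls on the downbeat, so it is accented.

Accented appoggiatura.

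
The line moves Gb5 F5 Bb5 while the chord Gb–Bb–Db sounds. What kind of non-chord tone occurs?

F5 is an escape tone.

The harmony at that moment is Gb major triad (Gb, Bb, Db); F5 is not a chord tone.
It is approached by step down from Gb5 and left by leap up to Bb5.
Step in, leap out — an escape tone.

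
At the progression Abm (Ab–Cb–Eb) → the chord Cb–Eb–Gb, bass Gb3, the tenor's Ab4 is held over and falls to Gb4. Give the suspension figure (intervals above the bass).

At the second chord the bass is Gb3. The suspended Ab4 lies a ninth above the bass; after resolving down by step to Gb4, the interval above the bass becomes an octave.
Suspension figures are named by those two intervals: 9–8.

9–8 suspension.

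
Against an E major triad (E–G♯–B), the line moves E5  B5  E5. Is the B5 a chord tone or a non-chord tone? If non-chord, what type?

E major triad contains E, G♯, B; B is the fifth, so it is a chord tone.

Chord tone (the fifth of E major triad).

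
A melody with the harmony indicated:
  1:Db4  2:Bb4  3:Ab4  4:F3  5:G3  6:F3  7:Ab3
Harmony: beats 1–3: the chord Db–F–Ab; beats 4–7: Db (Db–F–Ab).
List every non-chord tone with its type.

The harmony at that moment is Db major triad (Db, F, Ab); Bb4 is not a chord tone.
It is approached by leap up from Db4 and left by step down to Ab4.
Leap in, step out — an appoggiatura.
The harmony at that moment is Db major triad (Db, F, Ab); G3 is not a chord tone.
It is approached by step up from F3 and left by step down to F3.
Step away and step back to the same note — a neighbor tone (upper neighbor).

Bb4 (beat 2) — appoggiatura; G3 (beat 5) — neighbor tone.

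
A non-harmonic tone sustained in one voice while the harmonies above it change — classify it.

Approach: none. Departure: none — a single pitch is sustained while the chords change around it, passing through harmonies that do not contain it.
No melodic motion at all; the dissonance is created entirely by the moving harmonies against the stationary note — a pedal tone (pedal point).

Pedal tone.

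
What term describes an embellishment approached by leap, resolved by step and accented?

Approach: by leap. Departure: by step. Metric position: strong.
Leap in, step out, in a metrically strong position — an appoggiatura. (It is the mirror image of the escape tone, which steps in and leaps out from a weak position.)

Appoggiatura.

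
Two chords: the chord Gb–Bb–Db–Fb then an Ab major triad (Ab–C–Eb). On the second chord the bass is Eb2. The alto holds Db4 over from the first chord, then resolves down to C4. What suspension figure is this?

7–6 suspension.

At the second chord the bass is Eb2. The suspended Db4 lies a seventh above the bass; after resolving down by step to C4, the interval above the bass becomes a sixth.
Suspension figures are named by those two intervals: 7–6.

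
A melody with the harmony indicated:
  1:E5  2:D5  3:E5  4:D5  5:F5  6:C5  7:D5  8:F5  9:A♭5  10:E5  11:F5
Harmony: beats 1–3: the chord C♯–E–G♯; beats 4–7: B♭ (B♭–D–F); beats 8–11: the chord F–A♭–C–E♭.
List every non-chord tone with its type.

The harmony at that moment is C♯ minor triad (C♯, E, G♯); D5 is not a chord tone.
It is approached by step down from E5 and left by step up to E5.
Step away and step back to the same note — a neighbor tone (lower neighbor).
The harmony at that moment is B♭ major triad (B♭, D, F); C5 is not a chord tone.
It is approached by leap down from F5 and left by step up to D5.
Leap in, step out — an appoggiatura.
The harmony at that moment is F minor seventh chord (F, A♭, C, E♭); E5 is not a chord tone.
It is approached by leap down from A♭5 and left by step up to F5.
Leap in, step out — an appoggiatura.

D5 (beat 2) — neighbor tone; C5 (beat 6) — appoggiatura; E5 (beat 10) — appoggiatura.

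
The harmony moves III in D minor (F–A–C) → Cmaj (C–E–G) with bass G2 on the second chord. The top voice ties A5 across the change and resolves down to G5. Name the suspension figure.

At the second chord the bass is G2. The suspended A5 lies a ninth above the bass; after resolving down by step to G5, the interval above the bass becomes an octave.
Suspension figures are named by those two intervals: 9–8.

9–8 suspension.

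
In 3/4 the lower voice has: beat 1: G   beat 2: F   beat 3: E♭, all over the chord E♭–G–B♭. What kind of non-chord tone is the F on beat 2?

The harmony at that moment is E♭ major triad (E♭, G, B♭); F is not a chord tone.
It is approached by step down from G and left by step down to E♭.
Step in, step out in the same direction — a passing tone.

Passing tone.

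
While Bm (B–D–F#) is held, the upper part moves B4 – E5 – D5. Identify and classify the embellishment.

E5 is an appoggiatura.

The harmony at that moment is B minor triad (B, D, F#); E5 is not a chord tone.
It is approached by leap up from B4 and left by step down to D5.
Leap in, step out — an appoggiatura.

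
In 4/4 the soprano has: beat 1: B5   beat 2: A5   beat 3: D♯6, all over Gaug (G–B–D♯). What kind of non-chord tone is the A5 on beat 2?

The harmony at that moment is G augmented triad (G, B, D♯); A5 is not a chord tone.
It is approached by step down from B5 and left by leap up to D♯6.
Step in, leap out, on a weak beat — an escape tone.

Escape tone.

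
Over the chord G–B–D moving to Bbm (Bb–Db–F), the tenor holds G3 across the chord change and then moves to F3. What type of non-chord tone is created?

G3 is a suspension.

The harmony at that moment is Bb minor triad (Bb, Db, F); G3 is not a chord tone.
It is held over (the same pitch as the preceding G3) and left by step down to F3.
Held over from the previous chord and resolving down by step — a suspension.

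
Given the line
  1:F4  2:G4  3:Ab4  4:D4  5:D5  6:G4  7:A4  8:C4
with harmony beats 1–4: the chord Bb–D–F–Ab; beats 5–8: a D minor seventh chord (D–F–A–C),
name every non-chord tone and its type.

G4 (beat 2) — passing tone; G4 (beat 6) — appoggiatura.

The harmony at that moment is Bb dominant seventh chord (Bb, D, F, Ab); G4 is not a chord tone.
It is approached by step up from F4 and left by step up to Ab4.
Step in, step out in the same direction — a passing tone.
The harmony at that moment is D minor seventh chord (D, F, A, C); G4 is not a chord tone.
It is approached by leap down from D5 and left by step up to A4.
Leap in, step out — an appoggiatura.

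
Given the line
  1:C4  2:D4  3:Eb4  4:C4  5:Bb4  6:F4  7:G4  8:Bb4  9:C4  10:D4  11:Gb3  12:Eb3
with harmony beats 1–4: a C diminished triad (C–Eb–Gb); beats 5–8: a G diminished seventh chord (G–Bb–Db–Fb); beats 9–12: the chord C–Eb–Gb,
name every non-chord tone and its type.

The harmony at that moment is C diminished triad (C, Eb, Gb); D4 is not a chord tone.
It is approached by step up from C4 and left by step up to Eb4.
Step in, step out in the same direction — a passing tone.
The harmony at that moment is G diminished seventh chord (G, Bb, Db, Fb); F4 is not a chord tone.
It is approached by leap down from Bb4 and left by step up to G4.
Leap in, step out — an appoggiatura.
The harmony at that moment is C diminished triad (C, Eb, Gb); D4 is not a chord tone.
It is approached by step up from C4 and left by leap down to Gb3.
Step in, leap out — an escape tone.

D4 (beat 2) — passing tone; F4 (beat 6) — appoggiatura; D4 (beat 10) — escape tone.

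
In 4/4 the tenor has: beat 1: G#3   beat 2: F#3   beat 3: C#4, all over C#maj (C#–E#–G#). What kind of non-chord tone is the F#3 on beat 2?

Escape tone.

The harmony at that moment is C# major triad (C#, E#, G#); F#3 is not a chord tone.
It is approached by step down from G#3 and left by leap up to C#4.
Step in, leap out, on a weak beat — an escape tone.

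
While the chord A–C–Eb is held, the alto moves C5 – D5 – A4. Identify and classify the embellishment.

The harmony at that moment is A diminished triad (A, C, Eb); D5 is not a chord tone.
It is approached by step up from C5 and left by leap down to A4.
Step in, leap out — an escape tone.

D5 is an escape tone.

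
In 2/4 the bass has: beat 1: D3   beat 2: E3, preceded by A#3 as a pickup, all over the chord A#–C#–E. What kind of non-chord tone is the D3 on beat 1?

Appoggiatura.

The harmony at that moment is A# diminished triad (A#, C#, E); D3 is not a chord tone.
It is approached by leap down from A#3 and left by step up to E3.
Leap in, step out, metrically accented — an appoggiatura.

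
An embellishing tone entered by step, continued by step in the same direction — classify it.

Passing tone.

Approach: by step. Departure: by step, continuing in the same direction.
Stepwise on both sides with no change of direction means the note fills in the space between two different chord tones — a passing tone. (Had it turned back to its starting note it would be a neighbor tone instead.)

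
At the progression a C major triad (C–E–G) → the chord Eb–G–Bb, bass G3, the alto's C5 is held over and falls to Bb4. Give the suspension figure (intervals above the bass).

4–3 suspension.

At the second chord the bass is G3. The suspended C5 lies a fourth above the bass; after resolving down by step to Bb4, the interval above the bass becomes a third.
Suspension figures are named by those two intervals: 4–3.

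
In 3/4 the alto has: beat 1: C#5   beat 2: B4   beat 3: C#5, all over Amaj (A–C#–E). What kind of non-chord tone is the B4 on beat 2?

Lower neighbor tone.

The harmony at that moment is A major triad (A, C#, E); B4 is not a chord tone.
It is approached by step down from C#5 and left by step up to C#5.
Step away and step back to the same note — a neighbor tone (lower neighbor).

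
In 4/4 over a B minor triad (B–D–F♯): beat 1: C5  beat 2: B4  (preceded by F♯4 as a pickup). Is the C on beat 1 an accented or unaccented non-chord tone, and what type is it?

The harmony at that moment is B minor triad (B, D, F♯); C5 is not a chord tone.
It is approached by leap up from F♯4 and left by step down to B4.
Leap in, step out — an appoggiatura.
It falls on the downbeat, so it is accented.

Accented appoggiatura.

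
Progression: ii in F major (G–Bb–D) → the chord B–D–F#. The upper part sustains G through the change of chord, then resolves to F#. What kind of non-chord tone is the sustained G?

G is a suspension.

The harmony at that moment is B minor triad (B, D, F#); G is not a chord tone.
It is held over (the same pitch as the preceding G) and left by step down to F#.
Held over from the previous chord and resolving down by step — a suspension.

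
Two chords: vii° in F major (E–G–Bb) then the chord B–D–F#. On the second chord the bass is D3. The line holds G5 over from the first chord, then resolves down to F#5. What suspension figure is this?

4–3 suspension.

At the second chord the bass is D3. The suspended G5 lies a fourth above the bass; after resolving down by step to F#5, the interval above the bass becomes a third.
Suspension figures are named by those two intervals: 4–3.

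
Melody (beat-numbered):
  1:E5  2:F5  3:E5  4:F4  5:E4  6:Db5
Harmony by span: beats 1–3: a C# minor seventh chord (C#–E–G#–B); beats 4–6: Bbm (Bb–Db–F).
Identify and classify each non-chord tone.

The harmony at that moment is C# minor seventh chord (C#, E, G#, B); F5 is not a chord tone.
It is approached by step up from E5 and left by step down to E5.
Step away and step back to the same note — a neighbor tone (upper neighbor).
The harmony at that moment is Bb minor triad (Bb, Db, F); E4 is not a chord tone.
It is approached by step down from F4 and left by leap up to Db5.
Step in, leap out — an escape tone.

F5 (beat 2) — neighbor tone; E4 (beat 5) — escape tone.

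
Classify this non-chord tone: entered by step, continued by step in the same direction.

Passing tone.

Approach: by step. Departure: by step, continuing in the same direction.
Stepwise on both sides with no change of direction means the note fills in the space between two different chord tones — a passing tone. (Had it turned back to its starting note it would be a neighbor tone instead.)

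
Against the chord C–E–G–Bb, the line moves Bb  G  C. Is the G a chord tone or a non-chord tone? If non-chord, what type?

C dominant seventh chord contains C, E, G, Bb; G is the fifth, so it is a chord tone.

Chord tone (the fifth of C dominant seventh chord).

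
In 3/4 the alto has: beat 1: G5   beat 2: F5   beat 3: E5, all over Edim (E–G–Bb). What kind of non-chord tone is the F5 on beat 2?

The harmony at that moment is E diminished triad (E, G, Bb); F5 is not a chord tone.
It is approached by step down from G5 and left by step down to E5.
Step in, step out in the same direction — a passing tone.

Passing tone.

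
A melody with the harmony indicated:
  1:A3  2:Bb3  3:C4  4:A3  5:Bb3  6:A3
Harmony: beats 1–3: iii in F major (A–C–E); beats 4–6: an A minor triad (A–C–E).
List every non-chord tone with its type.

Bb3 (beat 2) — passing tone; Bb3 (beat 5) — neighbor tone.

The harmony at that moment is A minor triad (A, C, E); Bb3 is not a chord tone.
It is approached by step up from A3 and left by step up to C4.
Step in, step out in the same direction — a passing tone.
The harmony at that moment is A minor triad (A, C, E); Bb3 is not a chord tone.
It is approached by step up from A3 and left by step down to A3.
Step away and step back to the same note — a neighbor tone (upper neighbor).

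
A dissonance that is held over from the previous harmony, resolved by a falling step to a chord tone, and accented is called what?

Approach: by preparation — the pitch is first a chord tone, then held (tied or repeated) while the harmony changes under it. Departure: down by step. Metric position: strong.
A prepared dissonance that resolves downward by step — a suspension. (The same figure resolving upward would be a retardation.)

Suspension.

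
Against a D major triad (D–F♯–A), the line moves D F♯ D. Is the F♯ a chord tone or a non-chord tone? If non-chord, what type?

D major triad contains D, F♯, A; F♯ is the third, so it is a chord tone.

Chord tone (the third of D major triad).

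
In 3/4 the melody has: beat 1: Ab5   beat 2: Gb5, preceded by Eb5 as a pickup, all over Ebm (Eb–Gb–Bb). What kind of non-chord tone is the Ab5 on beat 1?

The harmony at that moment is Eb minor triad (Eb, Gb, Bb); Ab5 is not a chord tone.
It is approached by leap up from Eb5 and left by step down to Gb5.
Leap in, step out, metrically accented — an appoggiatura.

Appoggiatura.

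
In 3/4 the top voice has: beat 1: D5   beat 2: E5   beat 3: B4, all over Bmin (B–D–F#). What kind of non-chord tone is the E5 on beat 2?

The harmony at that moment is B minor triad (B, D, F#); E5 is not a chord tone.
It is approached by step up from D5 and left by leap down to B4.
Step in, leap out, on a weak beat — an escape tone.

Escape tone.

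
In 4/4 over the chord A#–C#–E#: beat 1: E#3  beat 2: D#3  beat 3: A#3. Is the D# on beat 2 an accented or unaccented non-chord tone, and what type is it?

Unaccented escape tone.

The harmony at that moment is A# minor triad (A#, C#, E#); D#3 is not a chord tone.
It is approached by step down from E#3 and left by leap up to A#3.
Step in, leap out — an escape tone.
It falls on a weak beat, so it is unaccented.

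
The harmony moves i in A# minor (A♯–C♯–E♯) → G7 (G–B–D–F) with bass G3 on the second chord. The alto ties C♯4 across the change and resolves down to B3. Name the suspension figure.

At the second chord the bass is G3. The suspended C♯4 lies a fourth above the bass; after resolving down by step to B3, the interval above the bass becomes a third.
Suspension figures are named by those two intervals: 4–3.

4–3 suspension.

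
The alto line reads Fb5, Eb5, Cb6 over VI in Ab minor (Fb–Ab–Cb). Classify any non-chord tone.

The harmony at that moment is Fb major triad (Fb, Ab, Cb); Eb5 is not a chord tone.
It is approached by step down from Fb5 and left by leap up to Cb6.
Step in, leap out — an escape tone.

Eb5 is an escape tone.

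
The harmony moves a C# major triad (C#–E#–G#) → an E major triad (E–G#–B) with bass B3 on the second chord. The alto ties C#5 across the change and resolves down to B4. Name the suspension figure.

At the second chord the bass is B3. The suspended C#5 lies a ninth above the bass; after resolving down by step to B4, the interval above the bass becomes an octave.
Suspension figures are named by those two intervals: 9–8.

9–8 suspension.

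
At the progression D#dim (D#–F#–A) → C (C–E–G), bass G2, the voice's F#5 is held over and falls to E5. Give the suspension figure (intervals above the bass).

7–6 suspension.

At the second chord the bass is G2. The suspended F#5 lies a seventh above the bass; after resolving down by step to E5, the interval above the bass becomes a sixth.
Suspension figures are named by those two intervals: 7–6.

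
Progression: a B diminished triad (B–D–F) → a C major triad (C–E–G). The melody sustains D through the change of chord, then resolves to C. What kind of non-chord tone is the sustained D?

D is a suspension.

The harmony at that moment is C major triad (C, E, G); D is not a chord tone.
It is held over (the same pitch as the preceding D) and left by step down to C.
Held over from the previous chord and resolving down by step — a suspension.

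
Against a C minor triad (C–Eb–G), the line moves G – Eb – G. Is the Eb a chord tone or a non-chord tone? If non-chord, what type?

C minor triad contains C, Eb, G; Eb is the third, so it is a chord tone.

Chord tone (the third of C minor triad).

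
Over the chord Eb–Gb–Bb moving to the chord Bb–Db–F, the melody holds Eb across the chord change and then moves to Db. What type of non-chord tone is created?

The harmony at that moment is Bb minor triad (Bb, Db, F); Eb is not a chord tone.
It is held over (the same pitch as the preceding Eb) and left by step down to Db.
Held over from the previous chord and resolving down by step — a suspension.

Eb is a suspension.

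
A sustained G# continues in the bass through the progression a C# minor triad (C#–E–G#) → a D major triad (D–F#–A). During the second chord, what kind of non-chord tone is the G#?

Pedal tone (pedal point).

The harmony at that moment is D major triad (D, F#, A); G# is not a chord tone.
It is held over (the same pitch as the preceding G#) and then sustained as the same pitch into the next harmony.
Sustained through a change of harmony — a pedal tone.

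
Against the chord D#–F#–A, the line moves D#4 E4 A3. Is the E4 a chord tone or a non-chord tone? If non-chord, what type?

Non-chord tone — an escape tone.

The harmony at that moment is D# diminished triad (D#, F#, A); E4 is not a chord tone.
It is approached by step up from D#4 and left by leap down to A3.
Step in, leap out — an escape tone.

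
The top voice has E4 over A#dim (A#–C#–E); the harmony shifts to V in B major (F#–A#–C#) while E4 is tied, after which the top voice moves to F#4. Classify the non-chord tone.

The harmony at that moment is F# major triad (F#, A#, C#); E4 is not a chord tone.
It is held over (the same pitch as the preceding E4) and left by step up to F#4.
Held over from the previous chord and resolving up by step — a retardation.

E4 is a retardation.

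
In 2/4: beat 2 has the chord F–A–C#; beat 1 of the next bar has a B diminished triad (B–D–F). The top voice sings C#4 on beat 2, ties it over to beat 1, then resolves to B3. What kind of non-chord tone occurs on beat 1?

The harmony at that moment is B diminished triad (B, D, F); C#4 is not a chord tone.
It is held over (the same pitch as the preceding C#4) and left by step down to B3.
Held over from the previous chord and resolving down by step — a suspension.

Suspension.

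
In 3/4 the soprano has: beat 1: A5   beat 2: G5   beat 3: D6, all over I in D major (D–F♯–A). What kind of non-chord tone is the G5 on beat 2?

The harmony at that moment is D major triad (D, F♯, A); G5 is not a chord tone.
It is approached by step down from A5 and left by leap up to D6.
Step in, leap out, on a weak beat — an escape tone.

Escape tone.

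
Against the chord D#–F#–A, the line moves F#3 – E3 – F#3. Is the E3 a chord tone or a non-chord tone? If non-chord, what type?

The harmony at that moment is D# diminished triad (D#, F#, A); E3 is not a chord tone.
It is approached by step down from F#3 and left by step up to F#3.
Step away and step back to the same note — a neighbor tone (lower neighbor).

Non-chord tone — a neighbor tone.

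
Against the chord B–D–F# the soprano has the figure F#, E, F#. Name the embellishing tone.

The harmony at that moment is B minor triad (B, D, F#); E is not a chord tone.
It is approached by step down from F# and left by step up to F#.
Step away and step back to the same note — a neighbor tone (lower neighbor).

E is a neighbor tone.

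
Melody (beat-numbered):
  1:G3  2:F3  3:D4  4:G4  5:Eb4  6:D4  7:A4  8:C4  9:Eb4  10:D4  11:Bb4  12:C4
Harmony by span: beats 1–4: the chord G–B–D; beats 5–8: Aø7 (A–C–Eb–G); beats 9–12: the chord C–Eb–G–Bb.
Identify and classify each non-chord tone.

The harmony at that moment is G major triad (G, B, D); F3 is not a chord tone.
It is approached by step down from G3 and left by leap up to D4.
Step in, leap out — an escape tone.
The harmony at that moment is A half-diminished seventh chord (A, C, Eb, G); D4 is not a chord tone.
It is approached by step down from Eb4 and left by leap up to A4.
Step in, leap out — an escape tone.
The harmony at that moment is C minor seventh chord (C, Eb, G, Bb); D4 is not a chord tone.
It is approached by step down from Eb4 and left by leap up to Bb4.
Step in, leap out — an escape tone.

F3 (beat 2) — escape tone; D4 (beat 6) — escape tone; D4 (beat 10) — escape tone.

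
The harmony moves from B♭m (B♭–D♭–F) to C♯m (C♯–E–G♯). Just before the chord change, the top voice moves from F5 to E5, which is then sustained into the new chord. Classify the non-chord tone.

The harmony at that moment is B♭ minor triad (B♭, D♭, F); E5 is not a chord tone.
It is approached by step down from F5 and then sustained as the same pitch into the next harmony.
Arriving early and becoming a chord tone when the harmony changes — an anticipation.

E5 is an anticipation.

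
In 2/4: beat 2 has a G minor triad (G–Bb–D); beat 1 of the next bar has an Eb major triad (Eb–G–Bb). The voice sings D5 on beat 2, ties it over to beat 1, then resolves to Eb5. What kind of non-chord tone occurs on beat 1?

The harmony at that moment is Eb major triad (Eb, G, Bb); D5 is not a chord tone.
It is held over (the same pitch as the preceding D5) and left by step up to Eb5.
Held over from the previous chord and resolving up by step — a retardation.

Retardation.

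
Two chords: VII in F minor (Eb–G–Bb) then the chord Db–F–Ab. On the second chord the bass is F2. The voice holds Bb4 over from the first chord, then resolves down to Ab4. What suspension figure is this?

At the second chord the bass is F2. The suspended Bb4 lies a fourth above the bass; after resolving down by step to Ab4, the interval above the bass becomes a third.
Suspension figures are named by those two intervals: 4–3.

4–3 suspension.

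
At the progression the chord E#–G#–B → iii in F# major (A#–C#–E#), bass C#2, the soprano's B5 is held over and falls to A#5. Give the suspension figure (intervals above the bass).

At the second chord the bass is C#2. The suspended B5 lies a seventh above the bass; after resolving down by step to A#5, the interval above the bass becomes a sixth.
Suspension figures are named by those two intervals: 7–6.

7–6 suspension.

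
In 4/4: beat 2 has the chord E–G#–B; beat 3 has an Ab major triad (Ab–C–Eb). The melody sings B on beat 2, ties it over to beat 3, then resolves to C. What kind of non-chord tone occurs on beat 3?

Retardation.

The harmony at that moment is Ab major triad (Ab, C, Eb); B is not a chord tone.
It is held over (the same pitch as the preceding B) and left by step up to C.
Held over from the previous chord and resolving up by step — a retardation.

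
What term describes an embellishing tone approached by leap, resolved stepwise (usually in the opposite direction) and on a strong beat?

Appoggiatura.

Approach: by leap. Departure: by step. Metric position: strong.
Leap in, step out, in a metrically strong position — an appoggiatura. (It is the mirror image of the escape tone, which steps in and leaps out from a weak position.)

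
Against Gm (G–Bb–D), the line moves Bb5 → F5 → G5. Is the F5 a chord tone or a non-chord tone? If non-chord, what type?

Non-chord tone — an appoggiatura.

The harmony at that moment is G minor triad (G, Bb, D); F5 is not a chord tone.
It is approached by leap down from Bb5 and left by step up to G5.
Leap in, step out — an appoggiatura.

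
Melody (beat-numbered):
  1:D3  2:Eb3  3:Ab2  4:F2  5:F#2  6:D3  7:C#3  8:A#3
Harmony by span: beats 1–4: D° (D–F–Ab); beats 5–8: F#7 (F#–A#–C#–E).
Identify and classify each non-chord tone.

The harmony at that moment is D diminished triad (D, F, Ab); Eb3 is not a chord tone.
It is approached by step up from D3 and left by leap down to Ab2.
Step in, leap out — an escape tone.
The harmony at that moment is F# dominant seventh chord (F#, A#, C#, E); D3 is not a chord tone.
It is approached by leap up from F#2 and left by step down to C#3.
Leap in, step out — an appoggiatura.

Eb3 (beat 2) — escape tone; D3 (beat 6) — appoggiatura.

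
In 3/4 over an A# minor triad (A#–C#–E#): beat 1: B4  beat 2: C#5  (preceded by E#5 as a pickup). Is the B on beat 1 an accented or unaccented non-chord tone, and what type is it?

The harmony at that moment is A# minor triad (A#, C#, E#); B4 is not a chord tone.
It is approached by leap down from E#5 and left by step up to C#5.
Leap in, step out — an appoggiatura.
It falls on the downbeat, so it is accented.

Accented appoggiatura.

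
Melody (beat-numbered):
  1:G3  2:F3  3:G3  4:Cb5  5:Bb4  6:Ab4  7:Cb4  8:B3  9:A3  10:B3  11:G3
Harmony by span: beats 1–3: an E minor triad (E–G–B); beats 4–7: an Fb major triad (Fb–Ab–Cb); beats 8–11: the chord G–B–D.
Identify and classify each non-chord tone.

The harmony at that moment is E minor triad (E, G, B); F3 is not a chord tone.
It is approached by step down from G3 and left by step up to G3.
Step away and step back to the same note — a neighbor tone (lower neighbor).
The harmony at that moment is Fb major triad (Fb, Ab, Cb); Bb4 is not a chord tone.
It is approached by step down from Cb5 and left by step down to Ab4.
Step in, step out in the same direction — a passing tone.
The harmony at that moment is G major triad (G, B, D); A3 is not a chord tone.
It is approached by step down from B3 and left by step up to B3.
Step away and step back to the same note — a neighbor tone (lower neighbor).

F3 (beat 2) — neighbor tone; Bb4 (beat 5) — passing tone; A3 (beat 9) — neighbor tone.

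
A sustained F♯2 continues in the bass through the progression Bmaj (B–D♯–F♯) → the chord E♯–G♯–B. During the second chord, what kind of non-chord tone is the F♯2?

The harmony at that moment is E♯ diminished triad (E♯, G♯, B); F♯2 is not a chord tone.
It is held over (the same pitch as the preceding F♯2) and then sustained as the same pitch into the next harmony.
Sustained through a change of harmony — a pedal tone.

Pedal tone (pedal point).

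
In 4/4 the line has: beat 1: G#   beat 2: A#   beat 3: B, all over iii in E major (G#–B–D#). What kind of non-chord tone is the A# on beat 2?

The harmony at that moment is G# minor triad (G#, B, D#); A# is not a chord tone.
It is approached by step up from G# and left by step up to B.
Step in, step out in the same direction — a passing tone.

Passing tone.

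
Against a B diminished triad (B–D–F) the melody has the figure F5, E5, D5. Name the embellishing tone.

E5 is a passing tone.

The harmony at that moment is B diminished triad (B, D, F); E5 is not a chord tone.
It is approached by step down from F5 and left by step down to D5.
Step in, step out in the same direction — a passing tone.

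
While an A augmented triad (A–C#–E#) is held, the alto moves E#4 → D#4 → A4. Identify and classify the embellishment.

The harmony at that moment is A augmented triad (A, C#, E#); D#4 is not a chord tone.
It is approached by step down from E#4 and left by leap up to A4.
Step in, leap out — an escape tone.

D#4 is an escape tone.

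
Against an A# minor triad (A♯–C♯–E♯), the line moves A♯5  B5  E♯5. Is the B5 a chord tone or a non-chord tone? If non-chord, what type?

Non-chord tone — an escape tone.

The harmony at that moment is A♯ minor triad (A♯, C♯, E♯); B5 is not a chord tone.
It is approached by step up from A♯5 and left by leap down to E♯5.
Step in, leap out — an escape tone.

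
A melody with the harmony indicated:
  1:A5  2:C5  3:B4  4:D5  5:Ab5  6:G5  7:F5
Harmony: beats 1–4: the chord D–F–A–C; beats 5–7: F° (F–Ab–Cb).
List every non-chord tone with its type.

B4 (beat 3) — escape tone; G5 (beat 6) — passing tone.

The harmony at that moment is D minor seventh chord (D, F, A, C); B4 is not a chord tone.
It is approached by step down from C5 and left by leap up to D5.
Step in, leap out — an escape tone.
The harmony at that moment is F diminished triad (F, Ab, Cb); G5 is not a chord tone.
It is approached by step down from Ab5 and left by step down to F5.
Step in, step out in the same direction — a passing tone.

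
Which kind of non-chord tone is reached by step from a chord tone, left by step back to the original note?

Neighbor tone.

Approach: by step. Departure: by step in the opposite direction, back to the starting pitch.
Stepwise on both sides but reversing to return to the same chord tone — a neighbor tone. (Had it continued onward in the same direction it would be a passing tone instead.)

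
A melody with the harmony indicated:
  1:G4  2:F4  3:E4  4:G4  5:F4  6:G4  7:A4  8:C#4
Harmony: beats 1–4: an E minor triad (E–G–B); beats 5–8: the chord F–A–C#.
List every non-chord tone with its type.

F4 (beat 2) — passing tone; G4 (beat 6) — passing tone.

The harmony at that moment is E minor triad (E, G, B); F4 is not a chord tone.
It is approached by step down from G4 and left by step down to E4.
Step in, step out in the same direction — a passing tone.
The harmony at that moment is F augmented triad (F, A, C#); G4 is not a chord tone.
It is approached by step up from F4 and left by step up to A4.
Step in, step out in the same direction — a passing tone.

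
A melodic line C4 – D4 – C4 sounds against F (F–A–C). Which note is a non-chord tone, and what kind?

The harmony at that moment is F major triad (F, A, C); D4 is not a chord tone.
It is approached by step up from C4 and left by step down to C4.
Step away and step back to the same note — a neighbor tone (upper neighbor).

D4 is a neighbor tone.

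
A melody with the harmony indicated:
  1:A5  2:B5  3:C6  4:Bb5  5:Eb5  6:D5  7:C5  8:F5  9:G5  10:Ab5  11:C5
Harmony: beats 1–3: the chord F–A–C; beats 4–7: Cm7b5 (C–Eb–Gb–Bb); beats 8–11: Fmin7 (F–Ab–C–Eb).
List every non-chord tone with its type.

The harmony at that moment is F major triad (F, A, C); B5 is not a chord tone.
It is approached by step up from A5 and left by step up to C6.
Step in, step out in the same direction — a passing tone.
The harmony at that moment is C half-diminished seventh chord (C, Eb, Gb, Bb); D5 is not a chord tone.
It is approached by step down from Eb5 and left by step down to C5.
Step in, step out in the same direction — a passing tone.
The harmony at that moment is F minor seventh chord (F, Ab, C, Eb); G5 is not a chord tone.
It is approached by step up from F5 and left by step up to Ab5.
Step in, step out in the same direction — a passing tone.

B5 (beat 2) — passing tone; D5 (beat 6) — passing tone; G5 (beat 9) — passing tone.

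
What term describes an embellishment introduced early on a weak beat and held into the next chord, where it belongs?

Approach: ahead of the chord change (typically by step), so it is dissonant against the current harmony. Departure: none — the same pitch is restated or held and is a chord tone of the new harmony.
Dissonant first, consonant once the harmony catches up: the note simply arrives early — an anticipation. (The reverse timing, consonant first and dissonant after the change, would be a suspension or retardation.)

Anticipation.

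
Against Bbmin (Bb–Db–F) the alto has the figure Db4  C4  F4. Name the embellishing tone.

C4 is an escape tone.

The harmony at that moment is Bb minor triad (Bb, Db, F); C4 is not a chord tone.
It is approached by step down from Db4 and left by leap up to F4.
Step in, leap out — an escape tone.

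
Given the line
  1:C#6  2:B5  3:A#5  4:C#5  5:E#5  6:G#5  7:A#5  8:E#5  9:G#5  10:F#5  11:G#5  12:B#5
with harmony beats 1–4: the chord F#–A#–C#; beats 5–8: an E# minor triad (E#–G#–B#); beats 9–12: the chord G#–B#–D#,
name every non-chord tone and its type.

B5 (beat 2) — passing tone; A#5 (beat 7) — escape tone; F#5 (beat 10) — neighbor tone.

The harmony at that moment is F# major triad (F#, A#, C#); B5 is not a chord tone.
It is approached by step down from C#6 and left by step down to A#5.
Step in, step out in the same direction — a passing tone.
The harmony at that moment is E# minor triad (E#, G#, B#); A#5 is not a chord tone.
It is approached by step up from G#5 and left by leap down to E#5.
Step in, leap out — an escape tone.
The harmony at that moment is G# major triad (G#, B#, D#); F#5 is not a chord tone.
It is approached by step down from G#5 and left by step up to G#5.
Step away and step back to the same note — a neighbor tone (lower neighbor).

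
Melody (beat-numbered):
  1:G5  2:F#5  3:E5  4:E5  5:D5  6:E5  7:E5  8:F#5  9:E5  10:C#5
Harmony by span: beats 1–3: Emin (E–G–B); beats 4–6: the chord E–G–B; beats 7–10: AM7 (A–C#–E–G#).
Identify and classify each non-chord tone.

The harmony at that moment is E minor triad (E, G, B); F#5 is not a chord tone.
It is approached by step down from G5 and left by step down to E5.
Step in, step out in the same direction — a passing tone.
The harmony at that moment is E minor triad (E, G, B); D5 is not a chord tone.
It is approached by step down from E5 and left by step up to E5.
Step away and step back to the same note — a neighbor tone (lower neighbor).
The harmony at that moment is A major seventh chord (A, C#, E, G#); F#5 is not a chord tone.
It is approached by step up from E5 and left by step down to E5.
Step away and step back to the same note — a neighbor tone (upper neighbor).

F#5 (beat 2) — passing tone; D5 (beat 5) — neighbor tone; F#5 (beat 8) — neighbor tone.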